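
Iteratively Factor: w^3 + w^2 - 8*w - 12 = (w + 2)*(w^2 - w - 6) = (w + 2)^2*(w - 3)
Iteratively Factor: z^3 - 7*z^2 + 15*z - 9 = (z - 3)*(z^2 - 4*z + 3) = (z - 3)^2*(z - 1)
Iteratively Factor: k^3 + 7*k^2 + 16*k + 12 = (k + 3)*(k^2 + 4*k + 4) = (k + 2)*(k + 3)*(k + 2)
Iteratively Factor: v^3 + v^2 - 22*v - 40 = (v - 5)*(v^2 + 6*v + 8) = (v - 5)*(v + 2)*(v + 4)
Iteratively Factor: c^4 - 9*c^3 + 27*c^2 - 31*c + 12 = (c - 3)*(c^3 - 6*c^2 + 9*c - 4) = (c - 4)*(c - 3)*(c^2 - 2*c + 1) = (c - 4)*(c - 3)*(c - 1)*(c - 1)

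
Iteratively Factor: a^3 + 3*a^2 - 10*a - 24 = (a + 4)*(a^2 - a - 6) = (a + 2)*(a + 4)*(a - 3)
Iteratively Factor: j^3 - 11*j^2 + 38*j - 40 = (j - 5)*(j^2 - 6*j + 8) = (j - 5)*(j - 2)*(j - 4)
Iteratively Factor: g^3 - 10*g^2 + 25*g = (g)*(g^2 - 10*g + 25) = g*(g - 5)*(g - 5)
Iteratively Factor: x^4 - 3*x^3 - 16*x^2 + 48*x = (x - 4)*(x^3 + x^2 - 12*x) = (x - 4)*(x - 3)*(x^2 + 4*x) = (x - 4)*(x - 3)*(x + 4)*(x)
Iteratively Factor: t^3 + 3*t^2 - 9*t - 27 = (t - 3)*(t^2 + 6*t + 9) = (t - 3)*(t + 3)*(t + 3)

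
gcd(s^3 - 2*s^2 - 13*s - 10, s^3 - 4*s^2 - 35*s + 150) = s - 5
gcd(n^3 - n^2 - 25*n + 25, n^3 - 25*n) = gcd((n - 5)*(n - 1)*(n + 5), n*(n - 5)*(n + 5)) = n^2 - 25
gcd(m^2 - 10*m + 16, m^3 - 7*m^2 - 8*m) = m - 8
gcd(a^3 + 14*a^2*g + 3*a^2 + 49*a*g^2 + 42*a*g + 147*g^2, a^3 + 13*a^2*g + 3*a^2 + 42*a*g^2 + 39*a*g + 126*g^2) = a^2 + 7*a*g + 3*a + 21*g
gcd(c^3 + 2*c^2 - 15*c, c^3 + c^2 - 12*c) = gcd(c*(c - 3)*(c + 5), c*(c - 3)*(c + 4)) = c^2 - 3*c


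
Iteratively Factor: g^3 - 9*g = (g + 3)*(g^2 - 3*g) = (g - 3)*(g + 3)*(g)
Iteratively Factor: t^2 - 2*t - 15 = (t - 5)*(t + 3)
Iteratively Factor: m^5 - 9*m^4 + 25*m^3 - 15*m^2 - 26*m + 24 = (m - 3)*(m^4 - 6*m^3 + 7*m^2 + 6*m - 8) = (m - 4)*(m - 3)*(m^3 - 2*m^2 - m + 2) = (m - 4)*(m - 3)*(m + 1)*(m^2 - 3*m + 2) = (m - 4)*(m - 3)*(m - 1)*(m + 1)*(m - 2)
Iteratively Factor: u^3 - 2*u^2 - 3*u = (u + 1)*(u^2 - 3*u) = u*(u + 1)*(u - 3)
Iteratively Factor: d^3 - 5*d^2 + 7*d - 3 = (d - 1)*(d^2 - 4*d + 3) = (d - 1)^2*(d - 3)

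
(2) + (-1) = 1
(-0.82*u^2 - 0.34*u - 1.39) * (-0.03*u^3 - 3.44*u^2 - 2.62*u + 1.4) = 0.0246*u^5 + 2.831*u^4 + 3.3597*u^3 + 4.5244*u^2 + 3.1658*u - 1.946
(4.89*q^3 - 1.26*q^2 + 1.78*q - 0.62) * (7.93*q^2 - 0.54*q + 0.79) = 38.7777*q^5 - 12.6324*q^4 + 18.6589*q^3 - 6.8732*q^2 + 1.741*q - 0.4898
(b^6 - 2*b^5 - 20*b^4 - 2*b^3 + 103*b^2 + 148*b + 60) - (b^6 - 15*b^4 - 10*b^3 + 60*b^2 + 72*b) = -2*b^5 - 5*b^4 + 8*b^3 + 43*b^2 + 76*b + 60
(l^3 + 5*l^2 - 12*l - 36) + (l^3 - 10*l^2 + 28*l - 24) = 2*l^3 - 5*l^2 + 16*l - 60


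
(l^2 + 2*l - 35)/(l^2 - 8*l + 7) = (l^2 + 2*l - 35)/(l^2 - 8*l + 7)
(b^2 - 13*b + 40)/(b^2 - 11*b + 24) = (b - 5)/(b - 3)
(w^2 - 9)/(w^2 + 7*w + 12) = (w - 3)/(w + 4)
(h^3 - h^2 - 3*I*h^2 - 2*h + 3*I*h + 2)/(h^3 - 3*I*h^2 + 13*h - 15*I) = (h^2 - h*(1 + 2*I) + 2*I)/(h^2 - 2*I*h + 15)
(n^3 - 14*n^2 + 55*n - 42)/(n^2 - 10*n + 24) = (n^2 - 8*n + 7)/(n - 4)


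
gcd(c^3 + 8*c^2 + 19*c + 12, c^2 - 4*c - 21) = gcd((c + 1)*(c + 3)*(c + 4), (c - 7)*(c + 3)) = c + 3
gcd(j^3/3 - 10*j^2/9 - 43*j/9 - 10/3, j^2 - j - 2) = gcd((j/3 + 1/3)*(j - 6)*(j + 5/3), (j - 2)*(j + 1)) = j + 1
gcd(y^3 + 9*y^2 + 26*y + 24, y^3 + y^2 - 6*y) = y + 3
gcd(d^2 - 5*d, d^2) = d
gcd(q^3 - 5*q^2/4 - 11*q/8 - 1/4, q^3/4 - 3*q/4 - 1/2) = q - 2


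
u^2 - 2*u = u*(u - 2)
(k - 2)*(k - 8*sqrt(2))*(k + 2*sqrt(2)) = k^3 - 6*sqrt(2)*k^2 - 2*k^2 - 32*k + 12*sqrt(2)*k + 64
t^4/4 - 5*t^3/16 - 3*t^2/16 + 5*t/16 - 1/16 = (t/4 + 1/4)*(t - 1)^2*(t - 1/4)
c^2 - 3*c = c*(c - 3)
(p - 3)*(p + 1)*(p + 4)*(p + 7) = p^4 + 9*p^3 + 3*p^2 - 89*p - 84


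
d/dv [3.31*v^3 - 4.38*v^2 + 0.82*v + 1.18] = 9.93*v^2 - 8.76*v + 0.82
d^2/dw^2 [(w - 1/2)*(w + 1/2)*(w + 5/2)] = 6*w + 5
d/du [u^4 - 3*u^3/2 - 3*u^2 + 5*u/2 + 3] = 4*u^3 - 9*u^2/2 - 6*u + 5/2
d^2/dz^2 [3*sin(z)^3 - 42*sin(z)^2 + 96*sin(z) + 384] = -27*sin(z)^3 + 168*sin(z)^2 - 78*sin(z) - 84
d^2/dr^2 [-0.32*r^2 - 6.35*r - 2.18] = -0.640000000000000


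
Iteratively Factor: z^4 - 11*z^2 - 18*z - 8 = (z + 1)*(z^3 - z^2 - 10*z - 8) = (z - 4)*(z + 1)*(z^2 + 3*z + 2) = (z - 4)*(z + 1)*(z + 2)*(z + 1)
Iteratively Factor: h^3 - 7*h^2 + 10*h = (h)*(h^2 - 7*h + 10) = h*(h - 2)*(h - 5)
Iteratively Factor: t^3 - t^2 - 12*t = (t - 4)*(t^2 + 3*t) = t*(t - 4)*(t + 3)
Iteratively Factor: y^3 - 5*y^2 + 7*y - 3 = (y - 1)*(y^2 - 4*y + 3) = (y - 1)^2*(y - 3)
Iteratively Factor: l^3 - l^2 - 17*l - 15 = (l - 5)*(l^2 + 4*l + 3) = (l - 5)*(l + 1)*(l + 3)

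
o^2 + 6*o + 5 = (o + 1)*(o + 5)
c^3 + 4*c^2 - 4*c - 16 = (c - 2)*(c + 2)*(c + 4)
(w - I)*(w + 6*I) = w^2 + 5*I*w + 6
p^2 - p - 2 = (p - 2)*(p + 1)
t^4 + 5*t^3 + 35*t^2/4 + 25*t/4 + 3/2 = (t + 1/2)*(t + 1)*(t + 3/2)*(t + 2)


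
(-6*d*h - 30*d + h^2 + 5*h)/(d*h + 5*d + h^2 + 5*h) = (-6*d + h)/(d + h)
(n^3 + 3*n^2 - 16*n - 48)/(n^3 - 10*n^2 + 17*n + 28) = (n^2 + 7*n + 12)/(n^2 - 6*n - 7)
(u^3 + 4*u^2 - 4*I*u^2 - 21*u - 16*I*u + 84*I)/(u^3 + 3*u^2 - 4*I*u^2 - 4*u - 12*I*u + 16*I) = (u^2 + 4*u - 21)/(u^2 + 3*u - 4)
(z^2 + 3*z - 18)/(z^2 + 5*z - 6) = (z - 3)/(z - 1)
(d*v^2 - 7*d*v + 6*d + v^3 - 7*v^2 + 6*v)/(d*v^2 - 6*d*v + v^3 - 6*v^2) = (v - 1)/v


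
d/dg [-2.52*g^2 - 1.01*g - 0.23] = -5.04*g - 1.01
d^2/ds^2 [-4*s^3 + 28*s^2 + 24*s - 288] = 56 - 24*s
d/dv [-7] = 0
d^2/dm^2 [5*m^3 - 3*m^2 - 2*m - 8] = 30*m - 6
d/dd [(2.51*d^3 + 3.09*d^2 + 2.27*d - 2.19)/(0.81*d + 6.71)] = (4.0662*d^3 + 53.0292*d^2 + 41.4678*d + 17.0056)/(0.6561*d^2 + 10.8702*d + 45.0241)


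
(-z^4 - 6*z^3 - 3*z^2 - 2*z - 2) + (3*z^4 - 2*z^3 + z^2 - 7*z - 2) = 2*z^4 - 8*z^3 - 2*z^2 - 9*z - 4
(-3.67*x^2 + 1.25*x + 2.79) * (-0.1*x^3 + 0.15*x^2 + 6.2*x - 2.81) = 0.367*x^5 - 0.6755*x^4 - 22.8455*x^3 + 18.4812*x^2 + 13.7855*x - 7.8399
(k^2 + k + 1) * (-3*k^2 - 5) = -3*k^4 - 3*k^3 - 8*k^2 - 5*k - 5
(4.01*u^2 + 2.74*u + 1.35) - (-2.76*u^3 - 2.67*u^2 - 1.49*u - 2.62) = 2.76*u^3 + 6.68*u^2 + 4.23*u + 3.97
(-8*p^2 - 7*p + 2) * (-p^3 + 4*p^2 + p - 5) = 8*p^5 - 25*p^4 - 38*p^3 + 41*p^2 + 37*p - 10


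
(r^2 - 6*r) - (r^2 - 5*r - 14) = 14 - r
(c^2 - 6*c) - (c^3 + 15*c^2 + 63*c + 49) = -c^3 - 14*c^2 - 69*c - 49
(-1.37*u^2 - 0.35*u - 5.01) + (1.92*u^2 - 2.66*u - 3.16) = 0.55*u^2 - 3.01*u - 8.17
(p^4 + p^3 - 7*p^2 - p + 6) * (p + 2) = p^5 + 3*p^4 - 5*p^3 - 15*p^2 + 4*p + 12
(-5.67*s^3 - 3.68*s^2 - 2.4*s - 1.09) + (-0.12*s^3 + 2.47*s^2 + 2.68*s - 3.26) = -5.79*s^3 - 1.21*s^2 + 0.28*s - 4.35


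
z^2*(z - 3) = z^3 - 3*z^2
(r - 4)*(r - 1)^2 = r^3 - 6*r^2 + 9*r - 4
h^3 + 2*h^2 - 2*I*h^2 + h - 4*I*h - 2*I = (h + 1)^2*(h - 2*I)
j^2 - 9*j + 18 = (j - 6)*(j - 3)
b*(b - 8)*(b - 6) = b^3 - 14*b^2 + 48*b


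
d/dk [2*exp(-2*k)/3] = -4*exp(-2*k)/3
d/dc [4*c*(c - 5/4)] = 8*c - 5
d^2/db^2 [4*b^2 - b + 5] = 8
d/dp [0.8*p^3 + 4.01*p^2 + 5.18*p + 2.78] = 2.4*p^2 + 8.02*p + 5.18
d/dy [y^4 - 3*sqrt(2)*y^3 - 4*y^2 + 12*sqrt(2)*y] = 4*y^3 - 9*sqrt(2)*y^2 - 8*y + 12*sqrt(2)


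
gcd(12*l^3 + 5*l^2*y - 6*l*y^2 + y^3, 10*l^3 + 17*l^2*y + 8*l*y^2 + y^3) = l + y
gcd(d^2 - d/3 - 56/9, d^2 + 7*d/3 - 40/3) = d - 8/3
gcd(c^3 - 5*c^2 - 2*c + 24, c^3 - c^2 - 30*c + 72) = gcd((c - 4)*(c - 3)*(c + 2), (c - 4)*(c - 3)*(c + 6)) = c^2 - 7*c + 12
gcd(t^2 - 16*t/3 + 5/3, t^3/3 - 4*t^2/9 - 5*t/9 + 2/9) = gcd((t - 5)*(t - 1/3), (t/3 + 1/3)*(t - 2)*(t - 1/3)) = t - 1/3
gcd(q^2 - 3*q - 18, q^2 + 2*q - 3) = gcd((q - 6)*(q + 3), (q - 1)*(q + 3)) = q + 3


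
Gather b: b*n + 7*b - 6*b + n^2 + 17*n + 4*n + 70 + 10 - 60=b*(n + 1) + n^2 + 21*n + 20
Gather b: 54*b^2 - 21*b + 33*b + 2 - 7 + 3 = 54*b^2 + 12*b - 2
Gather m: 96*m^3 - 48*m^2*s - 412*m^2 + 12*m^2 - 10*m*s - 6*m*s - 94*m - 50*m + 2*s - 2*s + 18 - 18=96*m^3 + m^2*(-48*s - 400) + m*(-16*s - 144)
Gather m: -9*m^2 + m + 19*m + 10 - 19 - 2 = -9*m^2 + 20*m - 11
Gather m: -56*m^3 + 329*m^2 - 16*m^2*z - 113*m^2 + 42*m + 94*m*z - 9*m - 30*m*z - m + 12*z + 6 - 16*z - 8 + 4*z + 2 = -56*m^3 + m^2*(216 - 16*z) + m*(64*z + 32)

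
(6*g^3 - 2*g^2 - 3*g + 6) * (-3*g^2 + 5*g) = -18*g^5 + 36*g^4 - g^3 - 33*g^2 + 30*g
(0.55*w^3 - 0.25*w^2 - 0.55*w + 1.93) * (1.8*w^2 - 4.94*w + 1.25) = 0.99*w^5 - 3.167*w^4 + 0.9325*w^3 + 5.8785*w^2 - 10.2217*w + 2.4125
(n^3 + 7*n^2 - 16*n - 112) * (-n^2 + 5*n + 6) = -n^5 - 2*n^4 + 57*n^3 + 74*n^2 - 656*n - 672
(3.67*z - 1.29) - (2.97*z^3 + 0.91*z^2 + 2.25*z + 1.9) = -2.97*z^3 - 0.91*z^2 + 1.42*z - 3.19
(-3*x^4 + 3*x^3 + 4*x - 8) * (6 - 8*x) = 24*x^5 - 42*x^4 + 18*x^3 - 32*x^2 + 88*x - 48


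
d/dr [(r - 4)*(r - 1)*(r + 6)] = 3*r^2 + 2*r - 26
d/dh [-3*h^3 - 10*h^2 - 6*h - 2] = -9*h^2 - 20*h - 6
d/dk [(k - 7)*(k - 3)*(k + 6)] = 3*k^2 - 8*k - 39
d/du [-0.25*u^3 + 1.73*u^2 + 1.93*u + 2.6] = -0.75*u^2 + 3.46*u + 1.93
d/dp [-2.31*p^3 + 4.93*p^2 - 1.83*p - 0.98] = -6.93*p^2 + 9.86*p - 1.83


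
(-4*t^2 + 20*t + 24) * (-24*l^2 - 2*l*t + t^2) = 96*l^2*t^2 - 480*l^2*t - 576*l^2 + 8*l*t^3 - 40*l*t^2 - 48*l*t - 4*t^4 + 20*t^3 + 24*t^2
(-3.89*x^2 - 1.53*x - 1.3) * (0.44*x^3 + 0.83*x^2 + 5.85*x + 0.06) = -1.7116*x^5 - 3.9019*x^4 - 24.5984*x^3 - 10.2629*x^2 - 7.6968*x - 0.078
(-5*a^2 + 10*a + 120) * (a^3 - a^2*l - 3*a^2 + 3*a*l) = -5*a^5 + 5*a^4*l + 25*a^4 - 25*a^3*l + 90*a^3 - 90*a^2*l - 360*a^2 + 360*a*l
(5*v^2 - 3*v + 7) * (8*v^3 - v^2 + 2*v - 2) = 40*v^5 - 29*v^4 + 69*v^3 - 23*v^2 + 20*v - 14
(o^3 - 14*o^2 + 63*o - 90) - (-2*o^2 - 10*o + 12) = o^3 - 12*o^2 + 73*o - 102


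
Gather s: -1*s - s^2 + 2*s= -s^2 + s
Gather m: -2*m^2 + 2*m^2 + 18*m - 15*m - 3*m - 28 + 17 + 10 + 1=0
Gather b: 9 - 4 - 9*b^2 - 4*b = -9*b^2 - 4*b + 5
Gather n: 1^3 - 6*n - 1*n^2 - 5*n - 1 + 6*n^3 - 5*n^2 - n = 6*n^3 - 6*n^2 - 12*n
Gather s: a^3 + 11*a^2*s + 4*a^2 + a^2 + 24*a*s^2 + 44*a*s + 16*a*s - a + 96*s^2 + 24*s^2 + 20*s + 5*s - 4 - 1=a^3 + 5*a^2 - a + s^2*(24*a + 120) + s*(11*a^2 + 60*a + 25) - 5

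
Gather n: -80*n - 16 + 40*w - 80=-80*n + 40*w - 96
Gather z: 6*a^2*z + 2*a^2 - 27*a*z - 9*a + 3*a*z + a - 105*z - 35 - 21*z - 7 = 2*a^2 - 8*a + z*(6*a^2 - 24*a - 126) - 42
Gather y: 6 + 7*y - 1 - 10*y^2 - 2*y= -10*y^2 + 5*y + 5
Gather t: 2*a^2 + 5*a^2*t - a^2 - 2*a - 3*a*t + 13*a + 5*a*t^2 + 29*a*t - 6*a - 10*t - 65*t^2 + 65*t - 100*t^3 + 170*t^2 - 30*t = a^2 + 5*a - 100*t^3 + t^2*(5*a + 105) + t*(5*a^2 + 26*a + 25)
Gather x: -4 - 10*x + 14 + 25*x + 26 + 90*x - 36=105*x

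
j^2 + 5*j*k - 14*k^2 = (j - 2*k)*(j + 7*k)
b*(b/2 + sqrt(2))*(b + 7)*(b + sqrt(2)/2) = b^4/2 + 5*sqrt(2)*b^3/4 + 7*b^3/2 + b^2 + 35*sqrt(2)*b^2/4 + 7*b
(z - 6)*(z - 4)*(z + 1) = z^3 - 9*z^2 + 14*z + 24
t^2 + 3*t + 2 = (t + 1)*(t + 2)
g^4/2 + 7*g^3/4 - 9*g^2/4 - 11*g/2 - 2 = (g/2 + 1/4)*(g - 2)*(g + 1)*(g + 4)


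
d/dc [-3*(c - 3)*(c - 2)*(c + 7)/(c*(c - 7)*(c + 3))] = 6*(3*c^4 - 8*c^3 + 142*c^2 - 168*c - 441)/(c^2*(c^4 - 8*c^3 - 26*c^2 + 168*c + 441))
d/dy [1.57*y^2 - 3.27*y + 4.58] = 3.14*y - 3.27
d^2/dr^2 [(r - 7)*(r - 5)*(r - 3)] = 6*r - 30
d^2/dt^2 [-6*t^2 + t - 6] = -12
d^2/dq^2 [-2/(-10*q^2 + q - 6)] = 4*(-100*q^2 + 10*q + (20*q - 1)^2 - 60)/(10*q^2 - q + 6)^3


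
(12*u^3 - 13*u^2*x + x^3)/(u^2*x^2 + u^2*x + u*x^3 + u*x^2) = (12*u^3 - 13*u^2*x + x^3)/(u*x*(u*x + u + x^2 + x))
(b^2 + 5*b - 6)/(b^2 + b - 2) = (b + 6)/(b + 2)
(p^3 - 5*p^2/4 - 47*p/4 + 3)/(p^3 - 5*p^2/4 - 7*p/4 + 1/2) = (p^2 - p - 12)/(p^2 - p - 2)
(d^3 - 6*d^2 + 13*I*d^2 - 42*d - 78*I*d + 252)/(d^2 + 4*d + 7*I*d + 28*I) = (d^2 + 6*d*(-1 + I) - 36*I)/(d + 4)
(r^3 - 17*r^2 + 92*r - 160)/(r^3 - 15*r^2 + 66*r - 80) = (r - 4)/(r - 2)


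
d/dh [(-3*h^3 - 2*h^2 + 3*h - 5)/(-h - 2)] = (6*h^3 + 20*h^2 + 8*h - 11)/(h^2 + 4*h + 4)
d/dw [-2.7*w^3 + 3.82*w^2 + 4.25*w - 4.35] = -8.1*w^2 + 7.64*w + 4.25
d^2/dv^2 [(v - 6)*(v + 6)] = 2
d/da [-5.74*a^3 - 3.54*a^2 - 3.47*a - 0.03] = -17.22*a^2 - 7.08*a - 3.47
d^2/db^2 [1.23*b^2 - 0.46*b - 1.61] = 2.46000000000000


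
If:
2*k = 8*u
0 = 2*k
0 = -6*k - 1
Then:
No Solution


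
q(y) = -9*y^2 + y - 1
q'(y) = 1 - 18*y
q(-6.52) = -390.11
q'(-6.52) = 118.36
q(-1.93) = -36.45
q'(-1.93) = 35.74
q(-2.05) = -40.87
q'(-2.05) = 37.90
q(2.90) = -73.79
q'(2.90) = -51.20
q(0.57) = -3.35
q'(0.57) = -9.26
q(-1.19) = -14.93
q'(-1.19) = 22.42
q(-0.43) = -3.09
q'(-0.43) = 8.74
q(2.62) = -60.16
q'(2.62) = -46.16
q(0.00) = -1.00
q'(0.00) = 1.00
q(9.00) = -721.00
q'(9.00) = -161.00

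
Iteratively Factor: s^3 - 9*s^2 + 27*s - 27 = (s - 3)*(s^2 - 6*s + 9) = (s - 3)^2*(s - 3)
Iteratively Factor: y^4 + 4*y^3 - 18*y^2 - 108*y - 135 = (y + 3)*(y^3 + y^2 - 21*y - 45) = (y - 5)*(y + 3)*(y^2 + 6*y + 9) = (y - 5)*(y + 3)^2*(y + 3)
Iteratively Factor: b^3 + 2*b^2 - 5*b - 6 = (b + 3)*(b^2 - b - 2) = (b + 1)*(b + 3)*(b - 2)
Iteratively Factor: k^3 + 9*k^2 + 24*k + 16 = (k + 4)*(k^2 + 5*k + 4) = (k + 1)*(k + 4)*(k + 4)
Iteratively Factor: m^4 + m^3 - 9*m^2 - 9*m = (m)*(m^3 + m^2 - 9*m - 9) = m*(m - 3)*(m^2 + 4*m + 3) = m*(m - 3)*(m + 3)*(m + 1)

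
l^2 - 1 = (l - 1)*(l + 1)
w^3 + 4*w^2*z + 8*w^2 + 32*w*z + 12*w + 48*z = (w + 2)*(w + 6)*(w + 4*z)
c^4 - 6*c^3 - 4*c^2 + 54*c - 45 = (c - 5)*(c - 3)*(c - 1)*(c + 3)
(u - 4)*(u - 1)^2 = u^3 - 6*u^2 + 9*u - 4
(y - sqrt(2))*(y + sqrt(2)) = y^2 - 2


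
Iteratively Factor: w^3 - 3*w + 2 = (w + 2)*(w^2 - 2*w + 1) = (w - 1)*(w + 2)*(w - 1)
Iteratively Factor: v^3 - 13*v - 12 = (v + 3)*(v^2 - 3*v - 4) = (v - 4)*(v + 3)*(v + 1)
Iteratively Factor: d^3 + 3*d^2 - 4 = (d + 2)*(d^2 + d - 2) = (d - 1)*(d + 2)*(d + 2)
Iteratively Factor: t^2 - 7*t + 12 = (t - 3)*(t - 4)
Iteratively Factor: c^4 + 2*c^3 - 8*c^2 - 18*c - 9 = (c - 3)*(c^3 + 5*c^2 + 7*c + 3) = (c - 3)*(c + 1)*(c^2 + 4*c + 3) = (c - 3)*(c + 1)*(c + 3)*(c + 1)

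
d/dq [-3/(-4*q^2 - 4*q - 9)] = 12*(-2*q - 1)/(4*q^2 + 4*q + 9)^2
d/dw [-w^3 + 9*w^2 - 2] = 3*w*(6 - w)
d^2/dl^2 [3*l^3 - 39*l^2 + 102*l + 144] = 18*l - 78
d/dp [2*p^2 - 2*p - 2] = 4*p - 2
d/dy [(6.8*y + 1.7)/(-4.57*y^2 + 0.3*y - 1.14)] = (31.076*y^2 + 15.538*y - 8.262)/(20.8849*y^4 - 2.742*y^3 + 10.5096*y^2 - 0.684*y + 1.2996)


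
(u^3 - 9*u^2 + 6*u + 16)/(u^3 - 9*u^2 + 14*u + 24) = (u^2 - 10*u + 16)/(u^2 - 10*u + 24)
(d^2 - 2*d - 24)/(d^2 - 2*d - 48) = (-d^2 + 2*d + 24)/(-d^2 + 2*d + 48)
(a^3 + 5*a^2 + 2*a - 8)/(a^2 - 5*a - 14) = (a^2 + 3*a - 4)/(a - 7)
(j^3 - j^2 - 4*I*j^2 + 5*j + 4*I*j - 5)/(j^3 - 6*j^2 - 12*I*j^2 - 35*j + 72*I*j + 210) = (j^2 + j*(-1 + I) - I)/(j^2 - j*(6 + 7*I) + 42*I)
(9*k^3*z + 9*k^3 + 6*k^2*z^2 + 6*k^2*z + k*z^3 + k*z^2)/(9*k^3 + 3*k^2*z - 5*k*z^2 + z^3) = k*(9*k^2*z + 9*k^2 + 6*k*z^2 + 6*k*z + z^3 + z^2)/(9*k^3 + 3*k^2*z - 5*k*z^2 + z^3)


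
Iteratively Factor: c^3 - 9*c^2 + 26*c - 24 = (c - 3)*(c^2 - 6*c + 8) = (c - 4)*(c - 3)*(c - 2)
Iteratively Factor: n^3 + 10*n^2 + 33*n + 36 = (n + 3)*(n^2 + 7*n + 12) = (n + 3)^2*(n + 4)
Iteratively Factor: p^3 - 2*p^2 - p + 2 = (p + 1)*(p^2 - 3*p + 2) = (p - 2)*(p + 1)*(p - 1)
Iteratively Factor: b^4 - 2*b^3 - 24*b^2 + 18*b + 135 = (b + 3)*(b^3 - 5*b^2 - 9*b + 45) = (b + 3)^2*(b^2 - 8*b + 15) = (b - 5)*(b + 3)^2*(b - 3)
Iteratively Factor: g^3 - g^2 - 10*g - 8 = (g + 2)*(g^2 - 3*g - 4) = (g + 1)*(g + 2)*(g - 4)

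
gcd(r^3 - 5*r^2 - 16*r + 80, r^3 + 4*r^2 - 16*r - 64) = r^2 - 16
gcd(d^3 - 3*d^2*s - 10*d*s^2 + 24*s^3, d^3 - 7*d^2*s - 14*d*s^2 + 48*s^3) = -d^2 - d*s + 6*s^2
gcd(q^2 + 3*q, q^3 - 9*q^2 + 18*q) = q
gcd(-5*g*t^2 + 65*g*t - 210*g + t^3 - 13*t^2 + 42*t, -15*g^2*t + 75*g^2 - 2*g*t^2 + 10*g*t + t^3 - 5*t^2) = -5*g + t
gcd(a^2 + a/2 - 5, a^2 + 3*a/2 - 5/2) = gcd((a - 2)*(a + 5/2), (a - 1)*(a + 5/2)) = a + 5/2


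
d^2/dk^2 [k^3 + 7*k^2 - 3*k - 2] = 6*k + 14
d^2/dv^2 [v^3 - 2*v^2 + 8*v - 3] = 6*v - 4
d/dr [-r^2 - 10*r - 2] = -2*r - 10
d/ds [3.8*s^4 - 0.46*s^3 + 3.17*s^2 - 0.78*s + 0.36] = 15.2*s^3 - 1.38*s^2 + 6.34*s - 0.78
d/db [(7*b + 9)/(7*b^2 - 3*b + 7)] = (-49*b^2 - 126*b + 76)/(49*b^4 - 42*b^3 + 107*b^2 - 42*b + 49)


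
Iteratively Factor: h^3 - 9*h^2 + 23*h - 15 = (h - 5)*(h^2 - 4*h + 3) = (h - 5)*(h - 3)*(h - 1)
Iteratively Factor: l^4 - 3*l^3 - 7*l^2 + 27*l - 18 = (l + 3)*(l^3 - 6*l^2 + 11*l - 6) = (l - 3)*(l + 3)*(l^2 - 3*l + 2) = (l - 3)*(l - 1)*(l + 3)*(l - 2)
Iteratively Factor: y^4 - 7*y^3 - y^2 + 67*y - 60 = (y - 1)*(y^3 - 6*y^2 - 7*y + 60) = (y - 4)*(y - 1)*(y^2 - 2*y - 15) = (y - 5)*(y - 4)*(y - 1)*(y + 3)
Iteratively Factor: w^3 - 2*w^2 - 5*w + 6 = (w - 1)*(w^2 - w - 6) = (w - 3)*(w - 1)*(w + 2)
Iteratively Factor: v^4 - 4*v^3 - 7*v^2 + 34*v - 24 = (v - 1)*(v^3 - 3*v^2 - 10*v + 24) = (v - 2)*(v - 1)*(v^2 - v - 12) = (v - 4)*(v - 2)*(v - 1)*(v + 3)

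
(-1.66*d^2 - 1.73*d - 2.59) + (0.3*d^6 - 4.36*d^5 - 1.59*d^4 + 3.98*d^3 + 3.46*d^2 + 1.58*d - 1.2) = 0.3*d^6 - 4.36*d^5 - 1.59*d^4 + 3.98*d^3 + 1.8*d^2 - 0.15*d - 3.79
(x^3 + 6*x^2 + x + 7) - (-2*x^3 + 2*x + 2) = 3*x^3 + 6*x^2 - x + 5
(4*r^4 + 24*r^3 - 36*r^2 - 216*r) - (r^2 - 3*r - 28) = 4*r^4 + 24*r^3 - 37*r^2 - 213*r + 28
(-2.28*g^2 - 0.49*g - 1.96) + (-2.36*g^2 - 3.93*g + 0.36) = -4.64*g^2 - 4.42*g - 1.6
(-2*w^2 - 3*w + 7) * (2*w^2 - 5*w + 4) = -4*w^4 + 4*w^3 + 21*w^2 - 47*w + 28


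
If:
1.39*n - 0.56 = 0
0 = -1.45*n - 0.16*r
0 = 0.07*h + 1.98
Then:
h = -28.29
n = 0.40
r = -3.65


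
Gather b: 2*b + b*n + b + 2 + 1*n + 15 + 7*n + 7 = b*(n + 3) + 8*n + 24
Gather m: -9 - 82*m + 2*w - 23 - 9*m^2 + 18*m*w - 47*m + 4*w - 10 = -9*m^2 + m*(18*w - 129) + 6*w - 42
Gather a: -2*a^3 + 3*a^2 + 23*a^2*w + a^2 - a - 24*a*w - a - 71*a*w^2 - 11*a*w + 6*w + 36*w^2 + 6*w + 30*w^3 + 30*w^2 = -2*a^3 + a^2*(23*w + 4) + a*(-71*w^2 - 35*w - 2) + 30*w^3 + 66*w^2 + 12*w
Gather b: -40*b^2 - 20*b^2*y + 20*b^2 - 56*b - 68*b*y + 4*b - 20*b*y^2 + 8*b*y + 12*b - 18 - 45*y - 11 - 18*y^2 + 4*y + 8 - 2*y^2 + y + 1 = b^2*(-20*y - 20) + b*(-20*y^2 - 60*y - 40) - 20*y^2 - 40*y - 20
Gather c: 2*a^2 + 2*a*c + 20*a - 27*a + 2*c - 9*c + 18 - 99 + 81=2*a^2 - 7*a + c*(2*a - 7)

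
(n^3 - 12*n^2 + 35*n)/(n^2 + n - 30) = n*(n - 7)/(n + 6)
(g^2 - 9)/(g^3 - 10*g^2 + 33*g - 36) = (g + 3)/(g^2 - 7*g + 12)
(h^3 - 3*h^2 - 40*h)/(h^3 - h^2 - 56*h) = (h + 5)/(h + 7)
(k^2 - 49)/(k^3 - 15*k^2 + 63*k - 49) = (k + 7)/(k^2 - 8*k + 7)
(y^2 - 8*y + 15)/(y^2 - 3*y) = (y - 5)/y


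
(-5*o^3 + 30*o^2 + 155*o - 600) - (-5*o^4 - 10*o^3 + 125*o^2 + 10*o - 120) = 5*o^4 + 5*o^3 - 95*o^2 + 145*o - 480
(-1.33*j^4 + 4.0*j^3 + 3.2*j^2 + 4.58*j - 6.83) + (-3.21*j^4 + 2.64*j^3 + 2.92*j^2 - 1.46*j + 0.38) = -4.54*j^4 + 6.64*j^3 + 6.12*j^2 + 3.12*j - 6.45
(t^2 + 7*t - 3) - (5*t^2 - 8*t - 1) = -4*t^2 + 15*t - 2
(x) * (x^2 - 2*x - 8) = x^3 - 2*x^2 - 8*x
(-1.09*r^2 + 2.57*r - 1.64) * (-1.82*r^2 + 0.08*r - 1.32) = 1.9838*r^4 - 4.7646*r^3 + 4.6292*r^2 - 3.5236*r + 2.1648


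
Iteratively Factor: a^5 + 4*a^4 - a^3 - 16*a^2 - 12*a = (a + 3)*(a^4 + a^3 - 4*a^2 - 4*a) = (a + 1)*(a + 3)*(a^3 - 4*a) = (a - 2)*(a + 1)*(a + 3)*(a^2 + 2*a) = a*(a - 2)*(a + 1)*(a + 3)*(a + 2)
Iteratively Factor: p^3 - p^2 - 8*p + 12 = (p - 2)*(p^2 + p - 6) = (p - 2)^2*(p + 3)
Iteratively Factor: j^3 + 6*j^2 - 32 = (j + 4)*(j^2 + 2*j - 8) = (j + 4)^2*(j - 2)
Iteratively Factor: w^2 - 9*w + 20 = (w - 4)*(w - 5)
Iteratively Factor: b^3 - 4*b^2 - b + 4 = (b + 1)*(b^2 - 5*b + 4) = (b - 4)*(b + 1)*(b - 1)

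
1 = 1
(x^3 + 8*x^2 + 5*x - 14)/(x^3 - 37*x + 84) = (x^2 + x - 2)/(x^2 - 7*x + 12)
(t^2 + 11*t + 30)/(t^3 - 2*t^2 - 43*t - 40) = (t + 6)/(t^2 - 7*t - 8)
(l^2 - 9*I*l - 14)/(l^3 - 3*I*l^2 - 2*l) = (l - 7*I)/(l*(l - I))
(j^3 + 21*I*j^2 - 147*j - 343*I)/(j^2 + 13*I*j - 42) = (j^2 + 14*I*j - 49)/(j + 6*I)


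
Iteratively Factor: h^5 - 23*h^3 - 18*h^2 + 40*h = (h)*(h^4 - 23*h^2 - 18*h + 40) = h*(h + 2)*(h^3 - 2*h^2 - 19*h + 20) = h*(h + 2)*(h + 4)*(h^2 - 6*h + 5) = h*(h - 1)*(h + 2)*(h + 4)*(h - 5)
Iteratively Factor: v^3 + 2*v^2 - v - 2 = (v + 2)*(v^2 - 1) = (v + 1)*(v + 2)*(v - 1)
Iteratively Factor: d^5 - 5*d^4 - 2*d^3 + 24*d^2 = (d)*(d^4 - 5*d^3 - 2*d^2 + 24*d) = d*(d - 4)*(d^3 - d^2 - 6*d) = d*(d - 4)*(d - 3)*(d^2 + 2*d) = d^2*(d - 4)*(d - 3)*(d + 2)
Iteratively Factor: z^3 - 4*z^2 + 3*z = (z - 3)*(z^2 - z) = z*(z - 3)*(z - 1)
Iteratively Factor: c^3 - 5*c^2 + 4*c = (c - 4)*(c^2 - c) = c*(c - 4)*(c - 1)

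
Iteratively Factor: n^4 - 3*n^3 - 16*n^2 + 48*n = (n - 4)*(n^3 + n^2 - 12*n) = (n - 4)*(n + 4)*(n^2 - 3*n) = (n - 4)*(n - 3)*(n + 4)*(n)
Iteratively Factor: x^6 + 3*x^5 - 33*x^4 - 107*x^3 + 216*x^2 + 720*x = (x + 3)*(x^5 - 33*x^3 - 8*x^2 + 240*x) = x*(x + 3)*(x^4 - 33*x^2 - 8*x + 240) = x*(x + 3)*(x + 4)*(x^3 - 4*x^2 - 17*x + 60) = x*(x - 5)*(x + 3)*(x + 4)*(x^2 + x - 12) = x*(x - 5)*(x + 3)*(x + 4)^2*(x - 3)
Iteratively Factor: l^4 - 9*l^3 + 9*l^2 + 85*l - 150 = (l + 3)*(l^3 - 12*l^2 + 45*l - 50) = (l - 5)*(l + 3)*(l^2 - 7*l + 10) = (l - 5)^2*(l + 3)*(l - 2)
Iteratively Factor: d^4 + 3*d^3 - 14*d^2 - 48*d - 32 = (d + 1)*(d^3 + 2*d^2 - 16*d - 32) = (d - 4)*(d + 1)*(d^2 + 6*d + 8) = (d - 4)*(d + 1)*(d + 4)*(d + 2)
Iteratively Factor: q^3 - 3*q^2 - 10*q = (q)*(q^2 - 3*q - 10) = q*(q - 5)*(q + 2)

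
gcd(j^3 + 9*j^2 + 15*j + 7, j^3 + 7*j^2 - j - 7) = j^2 + 8*j + 7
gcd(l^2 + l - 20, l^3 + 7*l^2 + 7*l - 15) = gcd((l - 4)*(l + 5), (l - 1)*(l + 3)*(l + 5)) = l + 5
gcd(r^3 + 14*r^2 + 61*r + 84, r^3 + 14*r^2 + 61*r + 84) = r^3 + 14*r^2 + 61*r + 84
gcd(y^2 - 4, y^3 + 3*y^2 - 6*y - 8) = y - 2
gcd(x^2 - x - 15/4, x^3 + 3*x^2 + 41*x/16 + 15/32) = x + 3/2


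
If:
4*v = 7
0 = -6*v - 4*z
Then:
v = 7/4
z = -21/8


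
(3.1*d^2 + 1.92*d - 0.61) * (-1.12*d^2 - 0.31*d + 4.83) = -3.472*d^4 - 3.1114*d^3 + 15.061*d^2 + 9.4627*d - 2.9463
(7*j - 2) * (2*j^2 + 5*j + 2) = 14*j^3 + 31*j^2 + 4*j - 4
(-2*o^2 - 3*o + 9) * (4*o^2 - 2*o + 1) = -8*o^4 - 8*o^3 + 40*o^2 - 21*o + 9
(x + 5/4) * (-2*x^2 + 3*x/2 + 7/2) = -2*x^3 - x^2 + 43*x/8 + 35/8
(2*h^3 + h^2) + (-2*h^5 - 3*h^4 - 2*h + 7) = -2*h^5 - 3*h^4 + 2*h^3 + h^2 - 2*h + 7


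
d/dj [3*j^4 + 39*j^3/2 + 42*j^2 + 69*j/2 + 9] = 12*j^3 + 117*j^2/2 + 84*j + 69/2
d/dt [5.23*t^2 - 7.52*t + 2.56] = 10.46*t - 7.52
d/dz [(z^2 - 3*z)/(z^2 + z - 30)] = 2*(2*z^2 - 30*z + 45)/(z^4 + 2*z^3 - 59*z^2 - 60*z + 900)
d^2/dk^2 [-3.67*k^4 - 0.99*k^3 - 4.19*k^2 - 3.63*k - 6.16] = -44.04*k^2 - 5.94*k - 8.38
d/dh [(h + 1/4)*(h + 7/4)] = 2*h + 2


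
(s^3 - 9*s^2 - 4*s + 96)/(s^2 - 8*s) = s - 1 - 12/s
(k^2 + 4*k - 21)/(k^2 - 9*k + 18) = (k + 7)/(k - 6)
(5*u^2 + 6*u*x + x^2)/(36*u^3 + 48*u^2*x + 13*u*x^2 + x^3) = (5*u + x)/(36*u^2 + 12*u*x + x^2)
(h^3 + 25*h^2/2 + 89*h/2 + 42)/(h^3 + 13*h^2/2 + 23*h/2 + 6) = (h + 7)/(h + 1)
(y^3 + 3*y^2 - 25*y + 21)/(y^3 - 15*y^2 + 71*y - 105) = (y^2 + 6*y - 7)/(y^2 - 12*y + 35)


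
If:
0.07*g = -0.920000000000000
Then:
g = -13.14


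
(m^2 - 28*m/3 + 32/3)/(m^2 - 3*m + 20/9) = 3*(m - 8)/(3*m - 5)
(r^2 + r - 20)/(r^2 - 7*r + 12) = (r + 5)/(r - 3)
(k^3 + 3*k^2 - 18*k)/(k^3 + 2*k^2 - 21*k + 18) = k/(k - 1)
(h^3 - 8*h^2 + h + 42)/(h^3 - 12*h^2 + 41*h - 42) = (h + 2)/(h - 2)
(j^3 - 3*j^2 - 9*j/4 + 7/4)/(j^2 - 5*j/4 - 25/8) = 2*(-4*j^3 + 12*j^2 + 9*j - 7)/(-8*j^2 + 10*j + 25)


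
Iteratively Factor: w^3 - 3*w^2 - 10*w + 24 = (w - 4)*(w^2 + w - 6) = (w - 4)*(w - 2)*(w + 3)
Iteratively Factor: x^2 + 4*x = (x)*(x + 4)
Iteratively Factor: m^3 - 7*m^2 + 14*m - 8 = (m - 2)*(m^2 - 5*m + 4) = (m - 2)*(m - 1)*(m - 4)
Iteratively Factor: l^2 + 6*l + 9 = (l + 3)*(l + 3)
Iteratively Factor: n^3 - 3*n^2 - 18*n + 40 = (n - 2)*(n^2 - n - 20) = (n - 5)*(n - 2)*(n + 4)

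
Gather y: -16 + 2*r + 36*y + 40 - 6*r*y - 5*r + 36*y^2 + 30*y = -3*r + 36*y^2 + y*(66 - 6*r) + 24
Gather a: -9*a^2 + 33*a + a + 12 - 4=-9*a^2 + 34*a + 8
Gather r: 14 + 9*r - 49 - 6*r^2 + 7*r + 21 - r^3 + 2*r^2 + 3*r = -r^3 - 4*r^2 + 19*r - 14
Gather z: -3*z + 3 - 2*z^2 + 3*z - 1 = 2 - 2*z^2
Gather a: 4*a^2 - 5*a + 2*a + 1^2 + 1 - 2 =4*a^2 - 3*a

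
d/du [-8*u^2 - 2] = -16*u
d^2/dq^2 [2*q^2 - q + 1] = 4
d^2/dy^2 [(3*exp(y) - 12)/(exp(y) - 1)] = -9*(exp(y) + 1)*exp(y)/(exp(3*y) - 3*exp(2*y) + 3*exp(y) - 1)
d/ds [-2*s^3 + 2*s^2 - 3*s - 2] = -6*s^2 + 4*s - 3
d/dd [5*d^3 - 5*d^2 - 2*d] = 15*d^2 - 10*d - 2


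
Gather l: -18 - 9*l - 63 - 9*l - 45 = -18*l - 126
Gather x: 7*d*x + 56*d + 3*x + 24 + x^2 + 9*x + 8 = 56*d + x^2 + x*(7*d + 12) + 32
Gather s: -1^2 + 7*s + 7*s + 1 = 14*s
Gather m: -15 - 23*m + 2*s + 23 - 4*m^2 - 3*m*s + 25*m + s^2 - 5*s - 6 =-4*m^2 + m*(2 - 3*s) + s^2 - 3*s + 2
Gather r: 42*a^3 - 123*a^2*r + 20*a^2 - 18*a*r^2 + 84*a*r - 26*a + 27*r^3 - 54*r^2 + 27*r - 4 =42*a^3 + 20*a^2 - 26*a + 27*r^3 + r^2*(-18*a - 54) + r*(-123*a^2 + 84*a + 27) - 4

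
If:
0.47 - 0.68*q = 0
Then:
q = 0.69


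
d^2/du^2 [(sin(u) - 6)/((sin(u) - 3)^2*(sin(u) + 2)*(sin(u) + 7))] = (-9*sin(u)^7 + 9*sin(u)^6 + 587*sin(u)^5 + 1875*sin(u)^4 + 950*sin(u)^3 + 6852*sin(u)^2 - 1192*sin(u) - 5136)/((sin(u) - 3)^4*(sin(u) + 2)^3*(sin(u) + 7)^3)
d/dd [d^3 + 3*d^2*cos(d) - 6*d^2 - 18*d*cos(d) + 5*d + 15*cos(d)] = -3*d^2*sin(d) + 3*d^2 + 18*d*sin(d) + 6*d*cos(d) - 12*d - 15*sin(d) - 18*cos(d) + 5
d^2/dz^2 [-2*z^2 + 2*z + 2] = -4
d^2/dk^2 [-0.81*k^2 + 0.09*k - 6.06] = -1.62000000000000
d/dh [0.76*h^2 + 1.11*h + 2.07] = 1.52*h + 1.11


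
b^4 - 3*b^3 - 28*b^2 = b^2*(b - 7)*(b + 4)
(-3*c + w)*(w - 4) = -3*c*w + 12*c + w^2 - 4*w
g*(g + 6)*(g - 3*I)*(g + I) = g^4 + 6*g^3 - 2*I*g^3 + 3*g^2 - 12*I*g^2 + 18*g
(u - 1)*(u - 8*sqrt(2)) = u^2 - 8*sqrt(2)*u - u + 8*sqrt(2)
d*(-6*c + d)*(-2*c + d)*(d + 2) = 12*c^2*d^2 + 24*c^2*d - 8*c*d^3 - 16*c*d^2 + d^4 + 2*d^3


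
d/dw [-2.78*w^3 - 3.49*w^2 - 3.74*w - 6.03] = -8.34*w^2 - 6.98*w - 3.74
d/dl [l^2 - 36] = 2*l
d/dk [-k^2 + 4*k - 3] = 4 - 2*k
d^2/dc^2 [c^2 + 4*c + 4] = 2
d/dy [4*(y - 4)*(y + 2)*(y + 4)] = 12*y^2 + 16*y - 64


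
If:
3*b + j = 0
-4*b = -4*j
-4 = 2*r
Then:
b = 0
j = 0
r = -2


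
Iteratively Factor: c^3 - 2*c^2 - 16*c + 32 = (c + 4)*(c^2 - 6*c + 8) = (c - 4)*(c + 4)*(c - 2)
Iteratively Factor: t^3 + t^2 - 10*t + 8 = (t + 4)*(t^2 - 3*t + 2) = (t - 1)*(t + 4)*(t - 2)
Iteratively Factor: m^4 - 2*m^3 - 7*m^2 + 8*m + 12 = (m - 3)*(m^3 + m^2 - 4*m - 4) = (m - 3)*(m + 2)*(m^2 - m - 2) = (m - 3)*(m + 1)*(m + 2)*(m - 2)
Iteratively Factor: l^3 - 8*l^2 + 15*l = (l - 5)*(l^2 - 3*l) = (l - 5)*(l - 3)*(l)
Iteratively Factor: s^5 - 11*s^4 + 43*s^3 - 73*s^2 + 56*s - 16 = (s - 1)*(s^4 - 10*s^3 + 33*s^2 - 40*s + 16) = (s - 1)^2*(s^3 - 9*s^2 + 24*s - 16) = (s - 1)^3*(s^2 - 8*s + 16) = (s - 4)*(s - 1)^3*(s - 4)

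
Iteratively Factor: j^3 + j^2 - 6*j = (j - 2)*(j^2 + 3*j) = j*(j - 2)*(j + 3)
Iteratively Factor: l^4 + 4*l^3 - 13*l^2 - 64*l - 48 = (l + 1)*(l^3 + 3*l^2 - 16*l - 48) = (l + 1)*(l + 4)*(l^2 - l - 12) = (l - 4)*(l + 1)*(l + 4)*(l + 3)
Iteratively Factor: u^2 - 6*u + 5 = (u - 5)*(u - 1)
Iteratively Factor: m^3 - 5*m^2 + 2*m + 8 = (m + 1)*(m^2 - 6*m + 8) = (m - 4)*(m + 1)*(m - 2)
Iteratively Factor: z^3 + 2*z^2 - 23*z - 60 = (z + 3)*(z^2 - z - 20) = (z - 5)*(z + 3)*(z + 4)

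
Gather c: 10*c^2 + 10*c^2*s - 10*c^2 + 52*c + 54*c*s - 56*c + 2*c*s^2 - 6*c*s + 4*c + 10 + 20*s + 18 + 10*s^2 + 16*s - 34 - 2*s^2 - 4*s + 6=10*c^2*s + c*(2*s^2 + 48*s) + 8*s^2 + 32*s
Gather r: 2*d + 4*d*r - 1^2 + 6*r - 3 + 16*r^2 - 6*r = 4*d*r + 2*d + 16*r^2 - 4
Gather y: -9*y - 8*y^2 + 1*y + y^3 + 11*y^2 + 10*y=y^3 + 3*y^2 + 2*y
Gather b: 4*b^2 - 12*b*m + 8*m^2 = 4*b^2 - 12*b*m + 8*m^2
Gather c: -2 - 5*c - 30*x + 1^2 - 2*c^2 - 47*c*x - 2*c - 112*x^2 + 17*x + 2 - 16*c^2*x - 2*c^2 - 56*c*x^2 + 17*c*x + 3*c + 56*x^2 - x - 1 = c^2*(-16*x - 4) + c*(-56*x^2 - 30*x - 4) - 56*x^2 - 14*x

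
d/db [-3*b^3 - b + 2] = -9*b^2 - 1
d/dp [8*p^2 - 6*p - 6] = 16*p - 6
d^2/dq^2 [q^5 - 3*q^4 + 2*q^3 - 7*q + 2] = 4*q*(5*q^2 - 9*q + 3)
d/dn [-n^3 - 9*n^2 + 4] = 3*n*(-n - 6)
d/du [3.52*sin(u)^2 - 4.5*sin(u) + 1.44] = (7.04*sin(u) - 4.5)*cos(u)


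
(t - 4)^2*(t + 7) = t^3 - t^2 - 40*t + 112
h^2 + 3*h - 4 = (h - 1)*(h + 4)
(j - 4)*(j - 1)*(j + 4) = j^3 - j^2 - 16*j + 16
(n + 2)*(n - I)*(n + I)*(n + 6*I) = n^4 + 2*n^3 + 6*I*n^3 + n^2 + 12*I*n^2 + 2*n + 6*I*n + 12*I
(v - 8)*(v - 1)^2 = v^3 - 10*v^2 + 17*v - 8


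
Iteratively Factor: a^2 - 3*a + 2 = (a - 2)*(a - 1)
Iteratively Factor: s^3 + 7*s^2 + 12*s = (s + 3)*(s^2 + 4*s) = s*(s + 3)*(s + 4)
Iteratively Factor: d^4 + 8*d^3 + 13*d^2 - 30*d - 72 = (d + 4)*(d^3 + 4*d^2 - 3*d - 18) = (d - 2)*(d + 4)*(d^2 + 6*d + 9) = (d - 2)*(d + 3)*(d + 4)*(d + 3)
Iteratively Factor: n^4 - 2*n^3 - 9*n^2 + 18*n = (n)*(n^3 - 2*n^2 - 9*n + 18) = n*(n - 2)*(n^2 - 9) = n*(n - 2)*(n + 3)*(n - 3)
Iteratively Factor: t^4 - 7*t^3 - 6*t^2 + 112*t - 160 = (t - 5)*(t^3 - 2*t^2 - 16*t + 32) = (t - 5)*(t - 2)*(t^2 - 16) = (t - 5)*(t - 4)*(t - 2)*(t + 4)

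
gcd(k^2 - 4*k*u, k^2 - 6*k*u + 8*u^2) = -k + 4*u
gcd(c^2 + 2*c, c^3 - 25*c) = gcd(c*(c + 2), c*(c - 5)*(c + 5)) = c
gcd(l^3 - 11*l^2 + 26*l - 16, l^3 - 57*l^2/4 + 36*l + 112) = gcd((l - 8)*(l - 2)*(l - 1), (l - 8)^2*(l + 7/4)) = l - 8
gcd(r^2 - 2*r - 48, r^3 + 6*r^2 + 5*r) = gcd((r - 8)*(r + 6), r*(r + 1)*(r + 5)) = 1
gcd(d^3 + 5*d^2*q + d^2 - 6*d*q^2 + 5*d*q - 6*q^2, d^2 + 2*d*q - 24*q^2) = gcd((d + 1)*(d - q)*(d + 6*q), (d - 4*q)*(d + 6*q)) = d + 6*q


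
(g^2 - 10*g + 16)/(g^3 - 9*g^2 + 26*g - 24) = (g - 8)/(g^2 - 7*g + 12)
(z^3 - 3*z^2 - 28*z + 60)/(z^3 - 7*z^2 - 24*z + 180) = (z - 2)/(z - 6)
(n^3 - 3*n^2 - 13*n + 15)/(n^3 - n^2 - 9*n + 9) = (n - 5)/(n - 3)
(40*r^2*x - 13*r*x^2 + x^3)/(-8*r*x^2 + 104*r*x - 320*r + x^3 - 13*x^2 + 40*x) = x*(-5*r + x)/(x^2 - 13*x + 40)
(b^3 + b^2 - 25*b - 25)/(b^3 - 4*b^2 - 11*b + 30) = (b^2 + 6*b + 5)/(b^2 + b - 6)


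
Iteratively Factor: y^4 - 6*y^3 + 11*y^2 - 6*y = (y - 3)*(y^3 - 3*y^2 + 2*y) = y*(y - 3)*(y^2 - 3*y + 2) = y*(y - 3)*(y - 1)*(y - 2)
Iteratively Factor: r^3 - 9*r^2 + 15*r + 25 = (r - 5)*(r^2 - 4*r - 5) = (r - 5)*(r + 1)*(r - 5)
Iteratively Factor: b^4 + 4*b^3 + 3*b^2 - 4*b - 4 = (b + 2)*(b^3 + 2*b^2 - b - 2) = (b + 1)*(b + 2)*(b^2 + b - 2) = (b - 1)*(b + 1)*(b + 2)*(b + 2)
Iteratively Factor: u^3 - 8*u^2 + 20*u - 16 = (u - 2)*(u^2 - 6*u + 8) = (u - 2)^2*(u - 4)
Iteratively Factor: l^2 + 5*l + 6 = (l + 3)*(l + 2)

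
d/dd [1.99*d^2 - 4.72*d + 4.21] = 3.98*d - 4.72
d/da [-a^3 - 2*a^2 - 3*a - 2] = -3*a^2 - 4*a - 3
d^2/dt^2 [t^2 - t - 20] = 2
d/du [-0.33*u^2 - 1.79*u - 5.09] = -0.66*u - 1.79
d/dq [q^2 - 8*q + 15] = 2*q - 8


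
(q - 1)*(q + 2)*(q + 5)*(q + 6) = q^4 + 12*q^3 + 39*q^2 + 8*q - 60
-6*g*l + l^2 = l*(-6*g + l)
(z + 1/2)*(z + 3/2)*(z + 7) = z^3 + 9*z^2 + 59*z/4 + 21/4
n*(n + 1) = n^2 + n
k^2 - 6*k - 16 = (k - 8)*(k + 2)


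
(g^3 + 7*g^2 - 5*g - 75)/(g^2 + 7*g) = (g^3 + 7*g^2 - 5*g - 75)/(g*(g + 7))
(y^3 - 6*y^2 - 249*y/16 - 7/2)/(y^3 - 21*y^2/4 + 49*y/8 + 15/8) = (4*y^2 - 25*y - 56)/(2*(2*y^2 - 11*y + 15))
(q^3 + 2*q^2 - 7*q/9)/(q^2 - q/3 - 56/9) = q*(3*q - 1)/(3*q - 8)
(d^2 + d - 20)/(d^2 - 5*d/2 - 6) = 2*(d + 5)/(2*d + 3)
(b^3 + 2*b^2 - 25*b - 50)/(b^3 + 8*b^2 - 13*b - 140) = (b^2 - 3*b - 10)/(b^2 + 3*b - 28)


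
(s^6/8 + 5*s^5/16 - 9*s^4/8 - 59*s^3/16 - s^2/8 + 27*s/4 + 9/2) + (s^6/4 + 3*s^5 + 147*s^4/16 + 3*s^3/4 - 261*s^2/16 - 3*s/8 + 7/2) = 3*s^6/8 + 53*s^5/16 + 129*s^4/16 - 47*s^3/16 - 263*s^2/16 + 51*s/8 + 8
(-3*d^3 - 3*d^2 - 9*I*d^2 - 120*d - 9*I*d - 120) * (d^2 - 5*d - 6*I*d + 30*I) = -3*d^5 + 12*d^4 + 9*I*d^4 - 159*d^3 - 36*I*d^3 + 696*d^2 + 675*I*d^2 + 870*d - 2880*I*d - 3600*I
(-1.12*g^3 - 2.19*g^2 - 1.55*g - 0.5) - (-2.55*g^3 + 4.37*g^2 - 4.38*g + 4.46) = 1.43*g^3 - 6.56*g^2 + 2.83*g - 4.96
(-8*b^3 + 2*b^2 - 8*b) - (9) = -8*b^3 + 2*b^2 - 8*b - 9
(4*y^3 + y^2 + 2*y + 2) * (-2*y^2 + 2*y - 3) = -8*y^5 + 6*y^4 - 14*y^3 - 3*y^2 - 2*y - 6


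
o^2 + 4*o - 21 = (o - 3)*(o + 7)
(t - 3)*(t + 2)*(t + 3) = t^3 + 2*t^2 - 9*t - 18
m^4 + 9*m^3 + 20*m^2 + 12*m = m*(m + 1)*(m + 2)*(m + 6)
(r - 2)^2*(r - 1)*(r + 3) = r^4 - 2*r^3 - 7*r^2 + 20*r - 12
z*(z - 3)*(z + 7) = z^3 + 4*z^2 - 21*z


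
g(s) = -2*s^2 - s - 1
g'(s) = -4*s - 1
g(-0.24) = -0.88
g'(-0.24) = -0.04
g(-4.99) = -45.81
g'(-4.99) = 18.96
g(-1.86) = -6.06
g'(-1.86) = 6.44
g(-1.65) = -4.80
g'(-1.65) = 5.60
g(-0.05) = -0.96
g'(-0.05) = -0.80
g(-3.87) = -27.08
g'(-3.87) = 14.48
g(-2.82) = -14.08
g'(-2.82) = 10.28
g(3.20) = -24.68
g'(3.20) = -13.80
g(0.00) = -1.00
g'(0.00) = -1.00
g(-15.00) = -436.00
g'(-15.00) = 59.00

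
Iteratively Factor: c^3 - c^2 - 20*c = (c + 4)*(c^2 - 5*c) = c*(c + 4)*(c - 5)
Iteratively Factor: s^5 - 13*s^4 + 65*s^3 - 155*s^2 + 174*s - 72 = (s - 4)*(s^4 - 9*s^3 + 29*s^2 - 39*s + 18) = (s - 4)*(s - 1)*(s^3 - 8*s^2 + 21*s - 18) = (s - 4)*(s - 2)*(s - 1)*(s^2 - 6*s + 9) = (s - 4)*(s - 3)*(s - 2)*(s - 1)*(s - 3)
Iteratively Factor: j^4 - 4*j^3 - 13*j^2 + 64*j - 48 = (j - 3)*(j^3 - j^2 - 16*j + 16) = (j - 3)*(j - 1)*(j^2 - 16) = (j - 3)*(j - 1)*(j + 4)*(j - 4)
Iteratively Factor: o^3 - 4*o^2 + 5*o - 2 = (o - 1)*(o^2 - 3*o + 2) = (o - 2)*(o - 1)*(o - 1)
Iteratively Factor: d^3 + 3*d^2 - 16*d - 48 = (d + 3)*(d^2 - 16) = (d + 3)*(d + 4)*(d - 4)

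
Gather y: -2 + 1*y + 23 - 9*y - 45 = -8*y - 24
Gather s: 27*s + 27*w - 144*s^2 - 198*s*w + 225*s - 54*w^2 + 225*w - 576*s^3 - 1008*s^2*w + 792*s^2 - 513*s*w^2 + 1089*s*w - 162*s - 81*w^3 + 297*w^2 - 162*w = -576*s^3 + s^2*(648 - 1008*w) + s*(-513*w^2 + 891*w + 90) - 81*w^3 + 243*w^2 + 90*w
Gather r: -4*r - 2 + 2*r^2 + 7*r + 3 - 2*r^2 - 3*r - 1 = 0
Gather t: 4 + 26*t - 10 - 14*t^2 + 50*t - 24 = -14*t^2 + 76*t - 30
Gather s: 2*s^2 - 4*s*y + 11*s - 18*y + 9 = 2*s^2 + s*(11 - 4*y) - 18*y + 9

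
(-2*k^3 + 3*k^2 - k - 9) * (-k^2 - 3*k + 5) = 2*k^5 + 3*k^4 - 18*k^3 + 27*k^2 + 22*k - 45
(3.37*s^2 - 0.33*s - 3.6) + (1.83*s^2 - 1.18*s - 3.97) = 5.2*s^2 - 1.51*s - 7.57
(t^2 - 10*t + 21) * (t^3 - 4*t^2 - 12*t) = t^5 - 14*t^4 + 49*t^3 + 36*t^2 - 252*t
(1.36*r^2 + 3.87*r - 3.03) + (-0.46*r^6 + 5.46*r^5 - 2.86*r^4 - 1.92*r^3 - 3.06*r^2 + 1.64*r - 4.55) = -0.46*r^6 + 5.46*r^5 - 2.86*r^4 - 1.92*r^3 - 1.7*r^2 + 5.51*r - 7.58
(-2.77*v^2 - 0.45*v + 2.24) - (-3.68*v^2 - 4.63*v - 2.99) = 0.91*v^2 + 4.18*v + 5.23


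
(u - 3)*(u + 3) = u^2 - 9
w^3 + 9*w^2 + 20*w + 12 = (w + 1)*(w + 2)*(w + 6)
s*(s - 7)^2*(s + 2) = s^4 - 12*s^3 + 21*s^2 + 98*s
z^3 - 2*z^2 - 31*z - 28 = (z - 7)*(z + 1)*(z + 4)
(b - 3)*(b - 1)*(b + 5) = b^3 + b^2 - 17*b + 15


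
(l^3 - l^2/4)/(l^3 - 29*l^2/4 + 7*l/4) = l/(l - 7)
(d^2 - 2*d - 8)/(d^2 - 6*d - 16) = (d - 4)/(d - 8)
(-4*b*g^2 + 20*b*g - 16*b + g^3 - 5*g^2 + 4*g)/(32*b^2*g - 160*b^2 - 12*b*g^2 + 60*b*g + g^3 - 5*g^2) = (-g^2 + 5*g - 4)/(8*b*g - 40*b - g^2 + 5*g)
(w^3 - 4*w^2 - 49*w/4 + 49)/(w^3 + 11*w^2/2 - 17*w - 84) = (w - 7/2)/(w + 6)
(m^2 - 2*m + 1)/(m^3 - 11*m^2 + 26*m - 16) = (m - 1)/(m^2 - 10*m + 16)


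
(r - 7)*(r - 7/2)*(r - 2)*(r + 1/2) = r^4 - 12*r^3 + 157*r^2/4 - 105*r/4 - 49/2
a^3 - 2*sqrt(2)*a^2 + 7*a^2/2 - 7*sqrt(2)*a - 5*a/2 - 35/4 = (a + 7/2)*(a - 5*sqrt(2)/2)*(a + sqrt(2)/2)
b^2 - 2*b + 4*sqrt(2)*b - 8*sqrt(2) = (b - 2)*(b + 4*sqrt(2))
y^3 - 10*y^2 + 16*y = y*(y - 8)*(y - 2)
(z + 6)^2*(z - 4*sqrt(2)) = z^3 - 4*sqrt(2)*z^2 + 12*z^2 - 48*sqrt(2)*z + 36*z - 144*sqrt(2)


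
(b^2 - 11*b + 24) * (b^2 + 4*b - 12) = b^4 - 7*b^3 - 32*b^2 + 228*b - 288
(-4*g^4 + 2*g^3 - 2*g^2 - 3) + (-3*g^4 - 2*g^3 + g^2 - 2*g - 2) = -7*g^4 - g^2 - 2*g - 5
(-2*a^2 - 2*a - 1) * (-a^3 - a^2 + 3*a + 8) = 2*a^5 + 4*a^4 - 3*a^3 - 21*a^2 - 19*a - 8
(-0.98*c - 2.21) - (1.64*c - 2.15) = -2.62*c - 0.0600000000000001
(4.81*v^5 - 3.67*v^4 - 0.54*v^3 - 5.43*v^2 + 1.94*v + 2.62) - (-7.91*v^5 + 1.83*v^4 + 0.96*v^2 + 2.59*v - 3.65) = 12.72*v^5 - 5.5*v^4 - 0.54*v^3 - 6.39*v^2 - 0.65*v + 6.27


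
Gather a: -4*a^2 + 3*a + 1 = -4*a^2 + 3*a + 1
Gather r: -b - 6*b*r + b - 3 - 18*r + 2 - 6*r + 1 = r*(-6*b - 24)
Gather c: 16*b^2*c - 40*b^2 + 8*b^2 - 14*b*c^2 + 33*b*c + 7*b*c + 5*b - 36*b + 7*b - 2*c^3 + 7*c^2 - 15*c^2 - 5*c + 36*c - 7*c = -32*b^2 - 24*b - 2*c^3 + c^2*(-14*b - 8) + c*(16*b^2 + 40*b + 24)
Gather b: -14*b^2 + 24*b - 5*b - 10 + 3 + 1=-14*b^2 + 19*b - 6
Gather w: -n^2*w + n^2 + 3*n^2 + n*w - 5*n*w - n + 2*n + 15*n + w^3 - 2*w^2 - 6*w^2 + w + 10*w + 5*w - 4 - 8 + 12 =4*n^2 + 16*n + w^3 - 8*w^2 + w*(-n^2 - 4*n + 16)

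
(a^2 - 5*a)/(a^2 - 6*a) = (a - 5)/(a - 6)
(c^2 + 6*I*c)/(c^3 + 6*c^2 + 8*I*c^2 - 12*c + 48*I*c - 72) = c/(c^2 + 2*c*(3 + I) + 12*I)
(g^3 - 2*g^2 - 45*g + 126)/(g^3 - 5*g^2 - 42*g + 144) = (g^2 + g - 42)/(g^2 - 2*g - 48)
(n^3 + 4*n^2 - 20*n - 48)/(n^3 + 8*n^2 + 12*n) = (n - 4)/n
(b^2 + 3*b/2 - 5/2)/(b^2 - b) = (b + 5/2)/b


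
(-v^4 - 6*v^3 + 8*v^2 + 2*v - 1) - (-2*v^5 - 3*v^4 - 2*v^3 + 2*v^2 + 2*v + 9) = 2*v^5 + 2*v^4 - 4*v^3 + 6*v^2 - 10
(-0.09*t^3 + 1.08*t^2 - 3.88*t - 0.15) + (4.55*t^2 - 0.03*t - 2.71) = -0.09*t^3 + 5.63*t^2 - 3.91*t - 2.86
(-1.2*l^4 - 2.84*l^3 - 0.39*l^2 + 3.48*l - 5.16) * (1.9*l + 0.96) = -2.28*l^5 - 6.548*l^4 - 3.4674*l^3 + 6.2376*l^2 - 6.4632*l - 4.9536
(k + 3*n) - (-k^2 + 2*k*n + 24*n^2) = k^2 - 2*k*n + k - 24*n^2 + 3*n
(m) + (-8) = m - 8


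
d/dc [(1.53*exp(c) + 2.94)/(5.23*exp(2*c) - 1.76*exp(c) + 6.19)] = (-8.0019*exp(2*c) - 30.7524*exp(c) + 14.6451)*exp(c)/(27.3529*exp(4*c) - 18.4096*exp(3*c) + 67.845*exp(2*c) - 21.7888*exp(c) + 38.3161)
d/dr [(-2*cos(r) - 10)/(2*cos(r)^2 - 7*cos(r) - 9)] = 4*(sin(r)^2 - 10*cos(r) + 12)*sin(r)/((cos(r) + 1)^2*(2*cos(r) - 9)^2)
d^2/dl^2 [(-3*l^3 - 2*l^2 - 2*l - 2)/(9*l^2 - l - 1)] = 2*(-210*l^3 - 549*l^2 - 9*l - 20)/(729*l^6 - 243*l^5 - 216*l^4 + 53*l^3 + 24*l^2 - 3*l - 1)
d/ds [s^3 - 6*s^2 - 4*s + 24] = 3*s^2 - 12*s - 4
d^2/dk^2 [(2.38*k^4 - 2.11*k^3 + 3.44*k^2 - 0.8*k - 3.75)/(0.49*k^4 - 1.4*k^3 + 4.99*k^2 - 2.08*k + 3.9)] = (2.252138*k^9 - 29.960364*k^8 + 43.599318*k^7 - 58.4525199999998*k^6 + 161.49588*k^5 - 241.042578*k^4 + 519.168588*k^3 - 456.77277*k^2 + 11.5362000000001*k + 205.1751)/(0.117649*k^12 - 1.00842*k^11 + 6.475497*k^10 - 24.781064*k^9 + 77.314797*k^8 - 163.378068*k^7 + 297.943927*k^6 - 360.869184*k^5 + 446.596878*k^4 - 315.754192*k^3 + 278.31258*k^2 - 94.9104*k + 59.319)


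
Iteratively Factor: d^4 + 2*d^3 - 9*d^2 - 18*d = (d + 3)*(d^3 - d^2 - 6*d) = (d + 2)*(d + 3)*(d^2 - 3*d) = (d - 3)*(d + 2)*(d + 3)*(d)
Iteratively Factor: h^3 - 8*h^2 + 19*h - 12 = (h - 4)*(h^2 - 4*h + 3) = (h - 4)*(h - 3)*(h - 1)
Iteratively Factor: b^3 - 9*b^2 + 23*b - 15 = (b - 3)*(b^2 - 6*b + 5) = (b - 3)*(b - 1)*(b - 5)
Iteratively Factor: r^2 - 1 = (r + 1)*(r - 1)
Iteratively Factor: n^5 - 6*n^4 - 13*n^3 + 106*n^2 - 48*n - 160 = (n - 4)*(n^4 - 2*n^3 - 21*n^2 + 22*n + 40) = (n - 4)*(n + 4)*(n^3 - 6*n^2 + 3*n + 10) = (n - 4)*(n + 1)*(n + 4)*(n^2 - 7*n + 10) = (n - 4)*(n - 2)*(n + 1)*(n + 4)*(n - 5)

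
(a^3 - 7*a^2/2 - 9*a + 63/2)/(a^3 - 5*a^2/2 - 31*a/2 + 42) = (a + 3)/(a + 4)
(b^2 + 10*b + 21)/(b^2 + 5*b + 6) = (b + 7)/(b + 2)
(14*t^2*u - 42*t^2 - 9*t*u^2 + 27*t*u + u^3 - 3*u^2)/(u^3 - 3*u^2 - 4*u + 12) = (14*t^2 - 9*t*u + u^2)/(u^2 - 4)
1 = 1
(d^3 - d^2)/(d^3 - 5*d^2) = (d - 1)/(d - 5)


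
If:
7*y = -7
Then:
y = -1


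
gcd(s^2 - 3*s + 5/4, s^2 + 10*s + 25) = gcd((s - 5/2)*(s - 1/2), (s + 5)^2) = 1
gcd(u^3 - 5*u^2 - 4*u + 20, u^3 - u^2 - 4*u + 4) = u^2 - 4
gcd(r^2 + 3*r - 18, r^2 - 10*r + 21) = r - 3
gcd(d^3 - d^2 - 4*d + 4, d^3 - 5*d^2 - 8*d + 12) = d^2 + d - 2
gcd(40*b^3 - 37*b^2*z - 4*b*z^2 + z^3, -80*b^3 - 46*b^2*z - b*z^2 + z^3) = -40*b^2 - 3*b*z + z^2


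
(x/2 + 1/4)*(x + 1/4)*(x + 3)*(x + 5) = x^4/2 + 35*x^3/8 + 169*x^2/16 + 49*x/8 + 15/16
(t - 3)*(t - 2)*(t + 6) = t^3 + t^2 - 24*t + 36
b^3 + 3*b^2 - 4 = (b - 1)*(b + 2)^2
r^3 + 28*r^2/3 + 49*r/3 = r*(r + 7/3)*(r + 7)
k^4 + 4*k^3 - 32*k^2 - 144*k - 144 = (k - 6)*(k + 2)^2*(k + 6)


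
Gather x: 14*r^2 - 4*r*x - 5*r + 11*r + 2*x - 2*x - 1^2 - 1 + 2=14*r^2 - 4*r*x + 6*r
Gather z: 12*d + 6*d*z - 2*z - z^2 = 12*d - z^2 + z*(6*d - 2)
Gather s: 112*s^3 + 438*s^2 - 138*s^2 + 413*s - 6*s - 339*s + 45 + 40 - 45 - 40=112*s^3 + 300*s^2 + 68*s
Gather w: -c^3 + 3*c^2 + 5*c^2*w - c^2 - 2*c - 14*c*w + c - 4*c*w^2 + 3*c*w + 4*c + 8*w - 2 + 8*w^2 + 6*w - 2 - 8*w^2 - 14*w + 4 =-c^3 + 2*c^2 - 4*c*w^2 + 3*c + w*(5*c^2 - 11*c)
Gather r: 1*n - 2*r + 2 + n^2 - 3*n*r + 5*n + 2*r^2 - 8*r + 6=n^2 + 6*n + 2*r^2 + r*(-3*n - 10) + 8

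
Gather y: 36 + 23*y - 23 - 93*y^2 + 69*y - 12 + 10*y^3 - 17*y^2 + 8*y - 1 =10*y^3 - 110*y^2 + 100*y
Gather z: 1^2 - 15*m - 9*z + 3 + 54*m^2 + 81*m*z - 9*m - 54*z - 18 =54*m^2 - 24*m + z*(81*m - 63) - 14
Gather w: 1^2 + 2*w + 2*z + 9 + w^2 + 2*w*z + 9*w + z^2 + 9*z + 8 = w^2 + w*(2*z + 11) + z^2 + 11*z + 18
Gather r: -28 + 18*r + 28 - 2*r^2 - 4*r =-2*r^2 + 14*r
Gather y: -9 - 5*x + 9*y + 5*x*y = -5*x + y*(5*x + 9) - 9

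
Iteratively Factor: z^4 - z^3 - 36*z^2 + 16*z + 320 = (z + 4)*(z^3 - 5*z^2 - 16*z + 80) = (z - 5)*(z + 4)*(z^2 - 16) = (z - 5)*(z + 4)^2*(z - 4)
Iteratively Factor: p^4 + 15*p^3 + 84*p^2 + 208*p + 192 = (p + 4)*(p^3 + 11*p^2 + 40*p + 48) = (p + 4)^2*(p^2 + 7*p + 12) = (p + 3)*(p + 4)^2*(p + 4)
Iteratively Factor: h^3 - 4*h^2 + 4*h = (h - 2)*(h^2 - 2*h) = h*(h - 2)*(h - 2)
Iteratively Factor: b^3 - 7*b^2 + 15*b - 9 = (b - 1)*(b^2 - 6*b + 9) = (b - 3)*(b - 1)*(b - 3)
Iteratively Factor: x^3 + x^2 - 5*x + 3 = (x - 1)*(x^2 + 2*x - 3) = (x - 1)^2*(x + 3)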